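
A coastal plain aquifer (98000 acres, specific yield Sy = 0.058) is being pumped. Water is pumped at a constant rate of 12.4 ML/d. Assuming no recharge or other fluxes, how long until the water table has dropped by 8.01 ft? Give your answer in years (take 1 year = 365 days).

A = 98000 acres = 3.966 × 10^8 m²
Δh = 8.01 ft = 2.441 m
ΔV = Sy × A × Δh = 0.058 × 3.966 × 10^8 × 2.441 = 5.616 × 10^7 m³
Q = 12.4 ML/d = 12400 m³/d
t = ΔV / Q = 5.616 × 10^7 m³ / 12400 m³/d = 4529 d
t = 4529 d ≈ 12.41 years

t ≈ 12.4 years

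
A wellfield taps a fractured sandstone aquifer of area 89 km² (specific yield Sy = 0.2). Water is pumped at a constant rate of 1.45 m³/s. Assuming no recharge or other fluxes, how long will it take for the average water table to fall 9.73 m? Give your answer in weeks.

A = 89 km² = 8.9 × 10^7 m²
ΔV = Sy × A × Δh = 0.2 × 8.9 × 10^7 × 9.73 = 1.732 × 10^8 m³
Q = 1.45 m³/s = 1.253 × 10^5 m³/d
t = ΔV / Q = 1.732 × 10^8 m³ / 1.253 × 10^5 m³/d = 1382 d
t = 1382 d ≈ 197.5 weeks

t ≈ 197 weeks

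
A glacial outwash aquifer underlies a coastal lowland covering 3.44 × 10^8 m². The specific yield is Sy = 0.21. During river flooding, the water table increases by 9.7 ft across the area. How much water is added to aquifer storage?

ΔV ≈ 2.14 × 10^8 m³

Δh = 9.7 ft = 2.957 m
ΔV = Sy × A × Δh = 0.21 × 3.44 × 10^8 m² × 2.957 m = 2.136 × 10^8 m³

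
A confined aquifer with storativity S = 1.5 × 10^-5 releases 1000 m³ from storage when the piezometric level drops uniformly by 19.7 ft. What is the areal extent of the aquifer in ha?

A ≈ 1110 ha

Δh = 19.7 ft = 6.005 m
A = ΔV / (S × Δh) = 1000 / (1.5 × 10^-5 × 6.005) = 1.11 × 10^7 m²
A = 1.11 × 10^7 m² = 1110 ha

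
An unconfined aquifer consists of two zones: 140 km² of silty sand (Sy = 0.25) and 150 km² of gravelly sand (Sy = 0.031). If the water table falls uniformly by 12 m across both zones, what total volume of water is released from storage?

A₁ = 140 km² = 1.4 × 10^8 m²; A₂ = 150 km² = 1.5 × 10^8 m²
ΔV₁ = 0.25 × 1.4 × 10^8 × 12 = 4.2 × 10^8 m³
ΔV₂ = 0.031 × 1.5 × 10^8 × 12 = 5.58 × 10^7 m³
ΔV = ΔV₁ + ΔV₂ = 4.758 × 10^8 m³

ΔV ≈ 4.76 × 10^8 m³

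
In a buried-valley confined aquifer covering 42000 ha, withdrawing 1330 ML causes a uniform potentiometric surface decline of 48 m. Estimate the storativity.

S ≈ 6.6 × 10^-5

A = 42000 ha = 4.2 × 10^8 m²
ΔV = 1330 ML = 1.33 × 10^6 m³
S = ΔV / (A × Δh) = 1.33 × 10^6 m³ / (4.2 × 10^8 m² × 48 m) = 6.597 × 10^-5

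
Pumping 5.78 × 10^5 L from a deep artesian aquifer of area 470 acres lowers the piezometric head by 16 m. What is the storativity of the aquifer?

A = 470 acres = 1.902 × 10^6 m²
ΔV = 5.78 × 10^5 L = 578 m³
S = ΔV / (A × Δh) = 578 m³ / (1.902 × 10^6 m² × 16 m) = 1.899 × 10^-5

S ≈ 1.9 × 10^-5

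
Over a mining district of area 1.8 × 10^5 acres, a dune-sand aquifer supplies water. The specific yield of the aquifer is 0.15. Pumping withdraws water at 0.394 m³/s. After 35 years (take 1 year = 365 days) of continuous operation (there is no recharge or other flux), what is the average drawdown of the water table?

A = 1.8 × 10^5 acres = 7.284 × 10^8 m²
Q = 0.394 m³/s = 34040 m³/d
t = 35 years = 12780 d
ΔV = Q × t = 34040 m³/d × 12780 d = 4.349 × 10^8 m³
Δh = ΔV / (Sy × A) = 4.349 × 10^8 / (0.15 × 7.284 × 10^8) = 3.98 m

Δh ≈ 3.98 m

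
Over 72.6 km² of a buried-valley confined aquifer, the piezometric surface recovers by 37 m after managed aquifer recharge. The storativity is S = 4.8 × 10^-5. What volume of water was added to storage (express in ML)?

ΔV ≈ 129 ML

A = 72.6 km² = 7.26 × 10^7 m²
ΔV = S × A × Δh = 4.8 × 10^-5 × 7.26 × 10^7 m² × 37 m = 1.289 × 10^5 m³
ΔV = 1.289 × 10^5 m³ = 128.9 ML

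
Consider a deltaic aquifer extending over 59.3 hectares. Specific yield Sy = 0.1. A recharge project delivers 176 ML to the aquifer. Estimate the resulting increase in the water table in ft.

A = 59.3 hectares = 5.93 × 10^5 m²
ΔV = 176 ML = 1.76 × 10^5 m³
Δh = ΔV / (Sy × A) = 1.76 × 10^5 m³ / (0.1 × 5.93 × 10^5 m²) = 2.968 m
Δh = 2.968 m = 9.737 ft

Δh ≈ 9.74 ft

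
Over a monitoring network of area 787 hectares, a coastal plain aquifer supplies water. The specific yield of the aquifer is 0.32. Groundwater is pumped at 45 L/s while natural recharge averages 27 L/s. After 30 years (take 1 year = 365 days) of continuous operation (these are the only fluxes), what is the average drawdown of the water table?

Δh ≈ 6.76 m

A = 787 hectares = 7.87 × 10^6 m²
Net abstraction = 45 − 27 = 18 L/s
Q_net = 18 L/s = 1555 m³/d
t = 30 years = 10950 d
ΔV = Q × t = 1555 m³/d × 10950 d = 1.703 × 10^7 m³
Δh = ΔV / (Sy × A) = 1.703 × 10^7 / (0.32 × 7.87 × 10^6) = 6.762 m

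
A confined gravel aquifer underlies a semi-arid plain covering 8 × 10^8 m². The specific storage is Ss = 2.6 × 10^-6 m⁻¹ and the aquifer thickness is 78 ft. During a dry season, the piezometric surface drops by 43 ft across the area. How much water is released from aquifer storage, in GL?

b = 78 ft = 23.77 m
S = Ss × b = 2.6 × 10^-6 m⁻¹ × 23.77 m = 6.181 × 10^-5
Δh = 43 ft = 13.11 m
ΔV = S × A × Δh = 6.181 × 10^-5 × 8 × 10^8 m² × 13.11 m = 6.481 × 10^5 m³
ΔV = 6.481 × 10^5 m³ = 0.6481 GL

ΔV ≈ 0.648 GL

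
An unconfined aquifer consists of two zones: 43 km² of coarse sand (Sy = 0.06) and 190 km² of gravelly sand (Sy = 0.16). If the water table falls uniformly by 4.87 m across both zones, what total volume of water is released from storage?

A₁ = 43 km² = 4.3 × 10^7 m²; A₂ = 190 km² = 1.9 × 10^8 m²
ΔV₁ = 0.06 × 4.3 × 10^7 × 4.87 = 1.256 × 10^7 m³
ΔV₂ = 0.16 × 1.9 × 10^8 × 4.87 = 1.48 × 10^8 m³
ΔV = ΔV₁ + ΔV₂ = 1.606 × 10^8 m³

ΔV ≈ 1.61 × 10^8 m³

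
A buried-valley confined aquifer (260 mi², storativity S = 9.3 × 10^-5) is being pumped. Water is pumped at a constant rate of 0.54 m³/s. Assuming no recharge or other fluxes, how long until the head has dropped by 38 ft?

A = 260 mi² = 6.734 × 10^8 m²
Δh = 38 ft = 11.58 m
ΔV = S × A × Δh = 9.3 × 10^-5 × 6.734 × 10^8 × 11.58 = 7.254 × 10^5 m³
Q = 0.54 m³/s = 46660 m³/d
t = ΔV / Q = 7.254 × 10^5 m³ / 46660 m³/d = 15.55 d

t ≈ 15.5 days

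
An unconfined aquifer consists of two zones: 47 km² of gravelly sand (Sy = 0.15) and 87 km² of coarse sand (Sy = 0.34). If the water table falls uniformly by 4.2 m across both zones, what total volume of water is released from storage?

A₁ = 47 km² = 4.7 × 10^7 m²; A₂ = 87 km² = 8.7 × 10^7 m²
ΔV₁ = 0.15 × 4.7 × 10^7 × 4.2 = 2.961 × 10^7 m³
ΔV₂ = 0.34 × 8.7 × 10^7 × 4.2 = 1.242 × 10^8 m³
ΔV = ΔV₁ + ΔV₂ = 1.538 × 10^8 m³

ΔV ≈ 1.54 × 10^8 m³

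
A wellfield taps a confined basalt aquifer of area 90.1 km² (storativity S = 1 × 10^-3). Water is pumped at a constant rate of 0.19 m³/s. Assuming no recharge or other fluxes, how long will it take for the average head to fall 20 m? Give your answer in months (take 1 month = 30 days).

t ≈ 3.66 months

A = 90.1 km² = 9.01 × 10^7 m²
ΔV = S × A × Δh = 0.001 × 9.01 × 10^7 × 20 = 1.802 × 10^6 m³
Q = 0.19 m³/s = 16420 m³/d
t = ΔV / Q = 1.802 × 10^6 m³ / 16420 m³/d = 109.8 d
t = 109.8 d ≈ 3.659 months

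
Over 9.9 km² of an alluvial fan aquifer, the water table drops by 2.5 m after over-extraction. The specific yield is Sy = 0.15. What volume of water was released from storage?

ΔV ≈ 3.71 × 10^6 m³

A = 9.9 km² = 9.9 × 10^6 m²
ΔV = Sy × A × Δh = 0.15 × 9.9 × 10^6 m² × 2.5 m = 3.712 × 10^6 m³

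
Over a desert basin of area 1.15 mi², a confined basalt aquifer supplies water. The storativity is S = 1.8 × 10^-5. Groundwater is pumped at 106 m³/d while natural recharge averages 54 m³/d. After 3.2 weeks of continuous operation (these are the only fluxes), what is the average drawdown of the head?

Δh ≈ 21.7 m

A = 1.15 mi² = 2.978 × 10^6 m²
Net abstraction = 106 − 54 = 52 m³/d
t = 3.2 weeks = 22.4 d
ΔV = Q × t = 52 m³/d × 22.4 d = 1165 m³
Δh = ΔV / (S × A) = 1165 / (1.8 × 10^-5 × 2.978 × 10^6) = 21.73 m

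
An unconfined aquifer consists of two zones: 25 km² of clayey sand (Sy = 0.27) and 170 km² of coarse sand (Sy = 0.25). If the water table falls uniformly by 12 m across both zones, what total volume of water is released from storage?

A₁ = 25 km² = 2.5 × 10^7 m²; A₂ = 170 km² = 1.7 × 10^8 m²
ΔV₁ = 0.27 × 2.5 × 10^7 × 12 = 8.1 × 10^7 m³
ΔV₂ = 0.25 × 1.7 × 10^8 × 12 = 5.1 × 10^8 m³
ΔV = ΔV₁ + ΔV₂ = 5.91 × 10^8 m³

ΔV ≈ 5.91 × 10^8 m³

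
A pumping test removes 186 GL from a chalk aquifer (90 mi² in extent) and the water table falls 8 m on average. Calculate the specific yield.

A = 90 mi² = 2.331 × 10^8 m²
ΔV = 186 GL = 1.86 × 10^8 m³
Sy = ΔV / (A × Δh) = 1.86 × 10^8 m³ / (2.331 × 10^8 m² × 8 m) = 0.09974

Sy ≈ 0.1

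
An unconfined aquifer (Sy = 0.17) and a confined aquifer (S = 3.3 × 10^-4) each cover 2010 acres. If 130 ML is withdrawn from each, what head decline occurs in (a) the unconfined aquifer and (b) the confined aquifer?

A = 2010 acres = 8.134 × 10^6 m²
ΔV = 130 ML = 1.3 × 10^5 m³
Unconfined: Δh_u = ΔV/(Sy·A) = 1.3 × 10^5/(0.17 × 8.134 × 10^6) = 0.09401 m
Confined: Δh_c = ΔV/(S·A) = 1.3 × 10^5/(3.3 × 10^-4 × 8.134 × 10^6) = 48.43 m

Δh_u ≈ 0.094 m; Δh_c ≈ 48.4 m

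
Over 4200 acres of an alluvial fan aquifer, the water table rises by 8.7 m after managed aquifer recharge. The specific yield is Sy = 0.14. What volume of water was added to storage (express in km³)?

A = 4200 acres = 1.7 × 10^7 m²
ΔV = Sy × A × Δh = 0.14 × 1.7 × 10^7 m² × 8.7 m = 2.07 × 10^7 m³
ΔV = 2.07 × 10^7 m³ = 0.0207 km³

ΔV ≈ 0.0207 km³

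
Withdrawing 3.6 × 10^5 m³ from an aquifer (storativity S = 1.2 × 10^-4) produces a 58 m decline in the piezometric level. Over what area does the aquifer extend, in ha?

A ≈ 5170 ha

A = ΔV / (S × Δh) = 3.6 × 10^5 / (1.2 × 10^-4 × 58) = 5.172 × 10^7 m²
A = 5.172 × 10^7 m² = 5172 ha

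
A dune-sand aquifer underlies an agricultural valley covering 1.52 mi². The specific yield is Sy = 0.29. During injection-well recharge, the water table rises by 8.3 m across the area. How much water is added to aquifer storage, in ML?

A = 1.52 mi² = 3.937 × 10^6 m²
ΔV = Sy × A × Δh = 0.29 × 3.937 × 10^6 m² × 8.3 m = 9.476 × 10^6 m³
ΔV = 9.476 × 10^6 m³ = 9476 ML

ΔV ≈ 9480 ML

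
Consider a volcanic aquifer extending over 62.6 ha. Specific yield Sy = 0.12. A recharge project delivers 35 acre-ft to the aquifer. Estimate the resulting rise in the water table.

Δh ≈ 0.575 m

A = 62.6 ha = 6.26 × 10^5 m²
ΔV = 35 acre-ft = 43170 m³
Δh = ΔV / (Sy × A) = 43170 m³ / (0.12 × 6.26 × 10^5 m²) = 0.5747 m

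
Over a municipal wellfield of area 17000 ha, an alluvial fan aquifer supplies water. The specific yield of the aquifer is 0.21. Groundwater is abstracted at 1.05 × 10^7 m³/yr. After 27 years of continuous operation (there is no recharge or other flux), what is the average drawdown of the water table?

A = 17000 ha = 1.7 × 10^8 m²
Q = 1.05 × 10^7 m³/yr = 28770 m³/d
t = 27 years = 9855 d
ΔV = Q × t = 28770 m³/d × 9855 d = 2.835 × 10^8 m³
Δh = ΔV / (Sy × A) = 2.835 × 10^8 / (0.21 × 1.7 × 10^8) = 7.941 m

Δh ≈ 7.94 m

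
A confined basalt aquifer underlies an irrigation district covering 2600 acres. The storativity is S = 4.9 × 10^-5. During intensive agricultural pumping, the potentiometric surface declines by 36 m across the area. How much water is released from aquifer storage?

A = 2600 acres = 1.052 × 10^7 m²
ΔV = S × A × Δh = 4.9 × 10^-5 × 1.052 × 10^7 m² × 36 m = 18560 m³

ΔV ≈ 18600 m³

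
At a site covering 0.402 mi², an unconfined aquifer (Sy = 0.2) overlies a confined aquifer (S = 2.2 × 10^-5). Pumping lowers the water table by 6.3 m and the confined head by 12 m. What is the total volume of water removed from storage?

ΔV ≈ 1.31 × 10^6 m³

A = 0.402 mi² = 1.041 × 10^6 m²
Unconfined: ΔV_u = Sy × A × Δh_u = 0.2 × 1.041 × 10^6 × 6.3 = 1.312 × 10^6 m³
Confined: ΔV_c = S × A × Δh_c = 2.2 × 10^-5 × 1.041 × 10^6 × 12 = 274.9 m³
Total ΔV = 1.312 × 10^6 + 274.9 = 1.312 × 10^6 m³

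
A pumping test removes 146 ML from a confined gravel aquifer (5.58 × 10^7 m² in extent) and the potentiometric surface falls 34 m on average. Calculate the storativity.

ΔV = 146 ML = 1.46 × 10^5 m³
S = ΔV / (A × Δh) = 1.46 × 10^5 m³ / (5.58 × 10^7 m² × 34 m) = 7.696 × 10^-5

S ≈ 7.7 × 10^-5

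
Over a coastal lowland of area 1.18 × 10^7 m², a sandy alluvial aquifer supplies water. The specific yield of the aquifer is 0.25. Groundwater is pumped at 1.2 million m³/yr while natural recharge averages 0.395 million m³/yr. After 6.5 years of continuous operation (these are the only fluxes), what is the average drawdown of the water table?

Net abstraction = 1.2 − 0.395 = 0.805 million m³/yr
Q_net = 0.805 million m³/yr = 2205 m³/d
t = 6.5 years = 2372 d
ΔV = Q × t = 2205 m³/d × 2372 d = 5.232 × 10^6 m³
Δh = ΔV / (Sy × A) = 5.232 × 10^6 / (0.25 × 1.18 × 10^7) = 1.774 m

Δh ≈ 1.77 m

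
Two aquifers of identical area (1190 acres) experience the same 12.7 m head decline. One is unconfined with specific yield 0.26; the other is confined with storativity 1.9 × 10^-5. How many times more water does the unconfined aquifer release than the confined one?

ΔV_u / ΔV_c ≈ 13700

A = 1190 acres = 4.816 × 10^6 m²
Unconfined: ΔV_u = Sy × A × Δh = 0.26 × 4.816 × 10^6 × 12.7 = 1.59 × 10^7 m³
Confined: ΔV_c = S × A × Δh = 1.9 × 10^-5 × 4.816 × 10^6 × 12.7 = 1162 m³
Ratio = ΔV_u / ΔV_c = Sy / S = 0.26 / 1.9 × 10^-5 = 13680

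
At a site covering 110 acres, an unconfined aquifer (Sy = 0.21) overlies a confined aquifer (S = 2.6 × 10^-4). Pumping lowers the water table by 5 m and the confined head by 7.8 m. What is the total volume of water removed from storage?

A = 110 acres = 4.452 × 10^5 m²
Unconfined: ΔV_u = Sy × A × Δh_u = 0.21 × 4.452 × 10^5 × 5 = 4.674 × 10^5 m³
Confined: ΔV_c = S × A × Δh_c = 2.6 × 10^-4 × 4.452 × 10^5 × 7.8 = 902.8 m³
Total ΔV = 4.674 × 10^5 + 902.8 = 4.683 × 10^5 m³

ΔV ≈ 4.68 × 10^5 m³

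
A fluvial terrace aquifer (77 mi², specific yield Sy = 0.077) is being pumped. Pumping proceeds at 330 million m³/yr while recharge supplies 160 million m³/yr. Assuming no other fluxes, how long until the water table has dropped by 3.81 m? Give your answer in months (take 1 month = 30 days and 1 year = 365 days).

A = 77 mi² = 1.994 × 10^8 m²
ΔV = Sy × A × Δh = 0.077 × 1.994 × 10^8 × 3.81 = 5.851 × 10^7 m³
Net withdrawal = 330 − 160 = 170 million m³/yr = 4.658 × 10^5 m³/d
t = ΔV / Q = 5.851 × 10^7 m³ / 4.658 × 10^5 m³/d = 125.6 d
t = 125.6 d ≈ 4.187 months

t ≈ 4.19 months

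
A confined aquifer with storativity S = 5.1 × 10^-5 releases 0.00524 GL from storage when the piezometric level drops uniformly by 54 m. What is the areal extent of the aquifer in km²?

ΔV = 0.00524 GL = 5240 m³
A = ΔV / (S × Δh) = 5240 / (5.1 × 10^-5 × 54) = 1.903 × 10^6 m²
A = 1.903 × 10^6 m² = 1.903 km²

A ≈ 1.9 km²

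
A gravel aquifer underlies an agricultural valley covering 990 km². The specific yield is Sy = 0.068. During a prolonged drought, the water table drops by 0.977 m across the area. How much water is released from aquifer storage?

ΔV ≈ 6.58 × 10^7 m³

A = 990 km² = 9.9 × 10^8 m²
ΔV = Sy × A × Δh = 0.068 × 9.9 × 10^8 m² × 0.977 m = 6.577 × 10^7 m³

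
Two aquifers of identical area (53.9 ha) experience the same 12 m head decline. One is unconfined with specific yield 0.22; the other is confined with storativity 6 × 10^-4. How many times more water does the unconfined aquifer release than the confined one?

A = 53.9 ha = 5.39 × 10^5 m²
Unconfined: ΔV_u = Sy × A × Δh = 0.22 × 5.39 × 10^5 × 12 = 1.423 × 10^6 m³
Confined: ΔV_c = S × A × Δh = 6 × 10^-4 × 5.39 × 10^5 × 12 = 3881 m³
Ratio = ΔV_u / ΔV_c = Sy / S = 0.22 / 6 × 10^-4 = 366.7

ΔV_u / ΔV_c ≈ 367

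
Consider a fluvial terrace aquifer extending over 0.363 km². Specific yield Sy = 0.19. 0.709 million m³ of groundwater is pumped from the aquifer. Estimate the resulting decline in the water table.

A = 0.363 km² = 3.63 × 10^5 m²
ΔV = 0.709 million m³ = 7.09 × 10^5 m³
Δh = ΔV / (Sy × A) = 7.09 × 10^5 m³ / (0.19 × 3.63 × 10^5 m²) = 10.28 m

Δh ≈ 10.3 m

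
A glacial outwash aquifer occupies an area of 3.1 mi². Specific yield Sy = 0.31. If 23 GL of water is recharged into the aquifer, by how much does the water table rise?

Δh ≈ 9.24 m

A = 3.1 mi² = 8.029 × 10^6 m²
ΔV = 23 GL = 2.3 × 10^7 m³
Δh = ΔV / (Sy × A) = 2.3 × 10^7 m³ / (0.31 × 8.029 × 10^6 m²) = 9.241 m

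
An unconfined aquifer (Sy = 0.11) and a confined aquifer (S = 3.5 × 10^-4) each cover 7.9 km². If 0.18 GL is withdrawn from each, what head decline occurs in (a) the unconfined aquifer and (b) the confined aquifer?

A = 7.9 km² = 7.9 × 10^6 m²
ΔV = 0.18 GL = 1.8 × 10^5 m³
Unconfined: Δh_u = ΔV/(Sy·A) = 1.8 × 10^5/(0.11 × 7.9 × 10^6) = 0.2071 m
Confined: Δh_c = ΔV/(S·A) = 1.8 × 10^5/(3.5 × 10^-4 × 7.9 × 10^6) = 65.1 m

Δh_u ≈ 0.207 m; Δh_c ≈ 65.1 m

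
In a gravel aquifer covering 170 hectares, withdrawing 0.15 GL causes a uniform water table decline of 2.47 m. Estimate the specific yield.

A = 170 hectares = 1.7 × 10^6 m²
ΔV = 0.15 GL = 1.5 × 10^5 m³
Sy = ΔV / (A × Δh) = 1.5 × 10^5 m³ / (1.7 × 10^6 m² × 2.47 m) = 0.03572

Sy ≈ 0.036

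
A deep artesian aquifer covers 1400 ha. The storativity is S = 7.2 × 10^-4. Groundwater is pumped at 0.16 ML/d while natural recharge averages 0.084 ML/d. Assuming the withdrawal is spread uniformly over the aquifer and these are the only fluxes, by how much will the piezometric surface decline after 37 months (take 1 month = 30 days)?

A = 1400 ha = 1.4 × 10^7 m²
Net abstraction = 0.16 − 0.084 = 0.076 ML/d
Q_net = 0.076 ML/d = 76 m³/d
t = 37 months = 1110 d
ΔV = Q × t = 76 m³/d × 1110 d = 84360 m³
Δh = ΔV / (S × A) = 84360 / (7.2 × 10^-4 × 1.4 × 10^7) = 8.369 m

Δh ≈ 8.37 m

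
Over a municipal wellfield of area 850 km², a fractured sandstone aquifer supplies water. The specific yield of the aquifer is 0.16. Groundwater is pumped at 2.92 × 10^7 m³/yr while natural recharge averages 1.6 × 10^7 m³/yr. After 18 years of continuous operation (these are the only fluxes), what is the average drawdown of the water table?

A = 850 km² = 8.5 × 10^8 m²
Net abstraction = 2.92 × 10^7 − 1.6 × 10^7 = 1.32 × 10^7 m³/yr
Q_net = 1.32 × 10^7 m³/yr = 36160 m³/d
t = 18 years = 6570 d
ΔV = Q × t = 36160 m³/d × 6570 d = 2.376 × 10^8 m³
Δh = ΔV / (Sy × A) = 2.376 × 10^8 / (0.16 × 8.5 × 10^8) = 1.747 m

Δh ≈ 1.75 m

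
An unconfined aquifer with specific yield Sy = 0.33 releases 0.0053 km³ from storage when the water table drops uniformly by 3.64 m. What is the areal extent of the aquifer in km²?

A ≈ 4.41 km²

ΔV = 0.0053 km³ = 5.3 × 10^6 m³
A = ΔV / (Sy × Δh) = 5.3 × 10^6 / (0.33 × 3.64) = 4.412 × 10^6 m²
A = 4.412 × 10^6 m² = 4.412 km²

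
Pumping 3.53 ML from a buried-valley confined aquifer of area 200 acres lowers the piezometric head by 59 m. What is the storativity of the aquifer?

S ≈ 7.4 × 10^-5

A = 200 acres = 8.094 × 10^5 m²
ΔV = 3.53 ML = 3530 m³
S = ΔV / (A × Δh) = 3530 m³ / (8.094 × 10^5 m² × 59 m) = 7.392 × 10^-5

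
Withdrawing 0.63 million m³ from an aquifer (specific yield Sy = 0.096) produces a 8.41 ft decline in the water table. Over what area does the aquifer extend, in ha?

A ≈ 256 ha

Δh = 8.41 ft = 2.563 m
ΔV = 0.63 million m³ = 6.3 × 10^5 m³
A = ΔV / (Sy × Δh) = 6.3 × 10^5 / (0.096 × 2.563) = 2.56 × 10^6 m²
A = 2.56 × 10^6 m² = 256 ha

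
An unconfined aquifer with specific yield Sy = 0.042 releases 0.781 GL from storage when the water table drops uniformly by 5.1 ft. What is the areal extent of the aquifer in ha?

Δh = 5.1 ft = 1.554 m
ΔV = 0.781 GL = 7.81 × 10^5 m³
A = ΔV / (Sy × Δh) = 7.81 × 10^5 / (0.042 × 1.554) = 1.196 × 10^7 m²
A = 1.196 × 10^7 m² = 1196 ha

A ≈ 1200 ha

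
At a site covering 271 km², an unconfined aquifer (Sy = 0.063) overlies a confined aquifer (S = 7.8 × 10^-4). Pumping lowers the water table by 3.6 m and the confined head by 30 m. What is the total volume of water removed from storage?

ΔV ≈ 6.78 × 10^7 m³

A = 271 km² = 2.71 × 10^8 m²
Unconfined: ΔV_u = Sy × A × Δh_u = 0.063 × 2.71 × 10^8 × 3.6 = 6.146 × 10^7 m³
Confined: ΔV_c = S × A × Δh_c = 7.8 × 10^-4 × 2.71 × 10^8 × 30 = 6.341 × 10^6 m³
Total ΔV = 6.146 × 10^7 + 6.341 × 10^6 = 6.78 × 10^7 m³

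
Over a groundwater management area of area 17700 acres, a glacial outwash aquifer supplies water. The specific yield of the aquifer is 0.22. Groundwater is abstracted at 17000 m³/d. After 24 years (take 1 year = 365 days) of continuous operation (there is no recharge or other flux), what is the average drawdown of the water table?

Δh ≈ 9.45 m

A = 17700 acres = 7.163 × 10^7 m²
t = 24 years = 8760 d
ΔV = Q × t = 17000 m³/d × 8760 d = 1.489 × 10^8 m³
Δh = ΔV / (Sy × A) = 1.489 × 10^8 / (0.22 × 7.163 × 10^7) = 9.45 m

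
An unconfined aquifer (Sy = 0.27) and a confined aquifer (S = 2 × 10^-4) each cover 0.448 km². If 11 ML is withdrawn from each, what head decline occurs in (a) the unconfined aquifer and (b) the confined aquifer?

A = 0.448 km² = 4.48 × 10^5 m²
ΔV = 11 ML = 11000 m³
Unconfined: Δh_u = ΔV/(Sy·A) = 11000/(0.27 × 4.48 × 10^5) = 0.09094 m
Confined: Δh_c = ΔV/(S·A) = 11000/(2 × 10^-4 × 4.48 × 10^5) = 122.8 m

Δh_u ≈ 0.0909 m; Δh_c ≈ 123 m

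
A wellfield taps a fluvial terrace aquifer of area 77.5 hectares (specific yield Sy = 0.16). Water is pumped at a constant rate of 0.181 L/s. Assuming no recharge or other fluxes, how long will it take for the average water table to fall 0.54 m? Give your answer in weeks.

t ≈ 612 weeks

A = 77.5 hectares = 7.75 × 10^5 m²
ΔV = Sy × A × Δh = 0.16 × 7.75 × 10^5 × 0.54 = 66960 m³
Q = 0.181 L/s = 15.64 m³/d
t = ΔV / Q = 66960 m³ / 15.64 m³/d = 4282 d
t = 4282 d ≈ 611.7 weeks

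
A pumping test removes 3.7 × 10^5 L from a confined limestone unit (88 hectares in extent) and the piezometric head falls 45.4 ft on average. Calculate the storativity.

S ≈ 3 × 10^-5

A = 88 hectares = 8.8 × 10^5 m²
Δh = 45.4 ft = 13.84 m
ΔV = 3.7 × 10^5 L = 370 m³
S = ΔV / (A × Δh) = 370 m³ / (8.8 × 10^5 m² × 13.84 m) = 3.038 × 10^-5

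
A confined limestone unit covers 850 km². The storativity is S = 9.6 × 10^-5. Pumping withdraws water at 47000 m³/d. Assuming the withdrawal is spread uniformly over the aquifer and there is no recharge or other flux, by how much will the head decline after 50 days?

Δh ≈ 28.8 m

A = 850 km² = 8.5 × 10^8 m²
ΔV = Q × t = 47000 m³/d × 50 d = 2.35 × 10^6 m³
Δh = ΔV / (S × A) = 2.35 × 10^6 / (9.6 × 10^-5 × 8.5 × 10^8) = 28.8 m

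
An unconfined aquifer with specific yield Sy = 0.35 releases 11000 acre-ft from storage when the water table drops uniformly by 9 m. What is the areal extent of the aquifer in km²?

ΔV = 11000 acre-ft = 1.357 × 10^7 m³
A = ΔV / (Sy × Δh) = 1.357 × 10^7 / (0.35 × 9) = 4.307 × 10^6 m²
A = 4.307 × 10^6 m² = 4.307 km²

A ≈ 4.31 km²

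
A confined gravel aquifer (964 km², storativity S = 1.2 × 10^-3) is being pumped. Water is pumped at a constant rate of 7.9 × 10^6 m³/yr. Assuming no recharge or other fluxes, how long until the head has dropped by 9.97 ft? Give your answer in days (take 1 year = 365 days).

t ≈ 162 days

A = 964 km² = 9.64 × 10^8 m²
Δh = 9.97 ft = 3.039 m
ΔV = S × A × Δh = 0.0012 × 9.64 × 10^8 × 3.039 = 3.515 × 10^6 m³
Q = 7.9 × 10^6 m³/yr = 21640 m³/d
t = ΔV / Q = 3.515 × 10^6 m³ / 21640 m³/d = 162.4 d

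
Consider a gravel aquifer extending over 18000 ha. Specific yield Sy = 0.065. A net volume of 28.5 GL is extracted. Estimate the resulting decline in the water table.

A = 18000 ha = 1.8 × 10^8 m²
ΔV = 28.5 GL = 2.85 × 10^7 m³
Δh = ΔV / (Sy × A) = 2.85 × 10^7 m³ / (0.065 × 1.8 × 10^8 m²) = 2.436 m

Δh ≈ 2.44 m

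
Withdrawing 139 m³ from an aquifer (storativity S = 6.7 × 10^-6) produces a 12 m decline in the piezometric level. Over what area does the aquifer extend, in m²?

A ≈ 1.73 × 10^6 m²

A = ΔV / (S × Δh) = 139 / (6.7 × 10^-6 × 12) = 1.729 × 10^6 m²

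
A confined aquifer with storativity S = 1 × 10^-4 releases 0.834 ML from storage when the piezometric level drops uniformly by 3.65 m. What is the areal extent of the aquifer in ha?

ΔV = 0.834 ML = 834 m³
A = ΔV / (S × Δh) = 834 / (1 × 10^-4 × 3.65) = 2.285 × 10^6 m²
A = 2.285 × 10^6 m² = 228.5 ha

A ≈ 228 ha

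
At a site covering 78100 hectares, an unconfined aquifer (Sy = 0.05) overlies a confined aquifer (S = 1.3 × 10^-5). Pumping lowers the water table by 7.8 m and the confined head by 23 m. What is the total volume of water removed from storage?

A = 78100 hectares = 7.81 × 10^8 m²
Unconfined: ΔV_u = Sy × A × Δh_u = 0.05 × 7.81 × 10^8 × 7.8 = 3.046 × 10^8 m³
Confined: ΔV_c = S × A × Δh_c = 1.3 × 10^-5 × 7.81 × 10^8 × 23 = 2.335 × 10^5 m³
Total ΔV = 3.046 × 10^8 + 2.335 × 10^5 = 3.048 × 10^8 m³

ΔV ≈ 3.05 × 10^8 m³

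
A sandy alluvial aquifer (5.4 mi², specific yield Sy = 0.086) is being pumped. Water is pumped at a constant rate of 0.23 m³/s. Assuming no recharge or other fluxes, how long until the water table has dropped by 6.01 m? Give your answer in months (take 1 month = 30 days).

A = 5.4 mi² = 1.399 × 10^7 m²
ΔV = Sy × A × Δh = 0.086 × 1.399 × 10^7 × 6.01 = 7.229 × 10^6 m³
Q = 0.23 m³/s = 19870 m³/d
t = ΔV / Q = 7.229 × 10^6 m³ / 19870 m³/d = 363.8 d
t = 363.8 d ≈ 12.13 months

t ≈ 12.1 months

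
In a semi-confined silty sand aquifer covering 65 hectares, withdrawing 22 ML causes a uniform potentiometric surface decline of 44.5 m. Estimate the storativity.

A = 65 hectares = 6.5 × 10^5 m²
ΔV = 22 ML = 22000 m³
S = ΔV / (A × Δh) = 22000 m³ / (6.5 × 10^5 m² × 44.5 m) = 7.606 × 10^-4

S ≈ 7.6 × 10^-4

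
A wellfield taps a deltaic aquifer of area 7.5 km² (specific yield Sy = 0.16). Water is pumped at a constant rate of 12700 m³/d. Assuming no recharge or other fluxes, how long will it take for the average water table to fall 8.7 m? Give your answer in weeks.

A = 7.5 km² = 7.5 × 10^6 m²
ΔV = Sy × A × Δh = 0.16 × 7.5 × 10^6 × 8.7 = 1.044 × 10^7 m³
t = ΔV / Q = 1.044 × 10^7 m³ / 12700 m³/d = 822 d
t = 822 d ≈ 117.4 weeks

t ≈ 117 weeks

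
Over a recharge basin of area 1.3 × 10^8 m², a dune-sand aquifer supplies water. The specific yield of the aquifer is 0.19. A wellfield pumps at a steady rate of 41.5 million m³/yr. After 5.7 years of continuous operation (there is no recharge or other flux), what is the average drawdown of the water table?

Q = 41.5 million m³/yr = 1.137 × 10^5 m³/d
t = 5.7 years = 2080 d
ΔV = Q × t = 1.137 × 10^5 m³/d × 2080 d = 2.365 × 10^8 m³
Δh = ΔV / (Sy × A) = 2.365 × 10^8 / (0.19 × 1.3 × 10^8) = 9.577 m

Δh ≈ 9.58 m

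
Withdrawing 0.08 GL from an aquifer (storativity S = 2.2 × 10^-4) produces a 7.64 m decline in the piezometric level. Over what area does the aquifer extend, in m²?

A ≈ 4.76 × 10^7 m²

ΔV = 0.08 GL = 80000 m³
A = ΔV / (S × Δh) = 80000 / (2.2 × 10^-4 × 7.64) = 4.76 × 10^7 m²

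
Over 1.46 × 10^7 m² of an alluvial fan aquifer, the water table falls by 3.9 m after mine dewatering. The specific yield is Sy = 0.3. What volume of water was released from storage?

ΔV ≈ 1.71 × 10^7 m³

ΔV = Sy × A × Δh = 0.3 × 1.46 × 10^7 m² × 3.9 m = 1.708 × 10^7 m³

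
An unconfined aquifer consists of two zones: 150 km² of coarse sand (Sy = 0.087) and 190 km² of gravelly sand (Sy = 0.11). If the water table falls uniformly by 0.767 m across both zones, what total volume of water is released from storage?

A₁ = 150 km² = 1.5 × 10^8 m²; A₂ = 190 km² = 1.9 × 10^8 m²
ΔV₁ = 0.087 × 1.5 × 10^8 × 0.767 = 1.001 × 10^7 m³
ΔV₂ = 0.11 × 1.9 × 10^8 × 0.767 = 1.603 × 10^7 m³
ΔV = ΔV₁ + ΔV₂ = 2.604 × 10^7 m³

ΔV ≈ 2.6 × 10^7 m³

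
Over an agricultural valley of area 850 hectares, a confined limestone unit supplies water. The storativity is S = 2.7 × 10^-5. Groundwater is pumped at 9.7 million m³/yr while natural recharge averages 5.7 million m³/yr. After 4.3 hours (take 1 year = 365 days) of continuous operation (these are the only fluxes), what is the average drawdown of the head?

A = 850 hectares = 8.5 × 10^6 m²
Net abstraction = 9.7 − 5.7 = 4 million m³/yr
Q_net = 4 million m³/yr = 10960 m³/d
t = 4.3 hours = 0.1792 d
ΔV = Q × t = 10960 m³/d × 0.1792 d = 1963 m³
Δh = ΔV / (S × A) = 1963 / (2.7 × 10^-5 × 8.5 × 10^6) = 8.555 m

Δh ≈ 8.56 m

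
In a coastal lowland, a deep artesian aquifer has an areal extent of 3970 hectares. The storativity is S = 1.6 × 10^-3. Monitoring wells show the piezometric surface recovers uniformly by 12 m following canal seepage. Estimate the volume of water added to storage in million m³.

A = 3970 hectares = 3.97 × 10^7 m²
ΔV = S × A × Δh = 0.0016 × 3.97 × 10^7 m² × 12 m = 7.622 × 10^5 m³
ΔV = 7.622 × 10^5 m³ = 0.7622 million m³

ΔV ≈ 0.762 million m³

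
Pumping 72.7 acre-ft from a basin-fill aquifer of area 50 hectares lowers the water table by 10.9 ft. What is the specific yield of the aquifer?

Sy ≈ 0.054

A = 50 hectares = 5 × 10^5 m²
Δh = 10.9 ft = 3.322 m
ΔV = 72.7 acre-ft = 89670 m³
Sy = ΔV / (A × Δh) = 89670 m³ / (5 × 10^5 m² × 3.322 m) = 0.05398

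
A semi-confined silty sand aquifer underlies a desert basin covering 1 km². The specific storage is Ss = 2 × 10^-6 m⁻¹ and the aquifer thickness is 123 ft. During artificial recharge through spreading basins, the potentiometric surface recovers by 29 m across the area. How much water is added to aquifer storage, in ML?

ΔV ≈ 2.17 ML

b = 123 ft = 37.49 m
S = Ss × b = 2 × 10^-6 m⁻¹ × 37.49 m = 7.498 × 10^-5
A = 1 km² = 1 × 10^6 m²
ΔV = S × A × Δh = 7.498 × 10^-5 × 1 × 10^6 m² × 29 m = 2174 m³
ΔV = 2174 m³ = 2.174 ML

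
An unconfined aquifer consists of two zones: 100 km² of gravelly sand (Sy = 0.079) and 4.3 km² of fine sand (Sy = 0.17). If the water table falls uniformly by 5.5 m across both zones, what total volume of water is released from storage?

ΔV ≈ 4.75 × 10^7 m³

A₁ = 100 km² = 1 × 10^8 m²; A₂ = 4.3 km² = 4.3 × 10^6 m²
ΔV₁ = 0.079 × 1 × 10^8 × 5.5 = 4.345 × 10^7 m³
ΔV₂ = 0.17 × 4.3 × 10^6 × 5.5 = 4.021 × 10^6 m³
ΔV = ΔV₁ + ΔV₂ = 4.747 × 10^7 m³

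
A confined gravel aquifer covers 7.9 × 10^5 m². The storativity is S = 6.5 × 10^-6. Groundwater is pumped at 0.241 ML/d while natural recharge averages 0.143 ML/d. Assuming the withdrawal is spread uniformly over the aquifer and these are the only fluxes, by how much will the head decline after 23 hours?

Δh ≈ 18.3 m

Net abstraction = 0.241 − 0.143 = 0.098 ML/d
Q_net = 0.098 ML/d = 98 m³/d
t = 23 hours = 0.9583 d
ΔV = Q × t = 98 m³/d × 0.9583 d = 93.92 m³
Δh = ΔV / (S × A) = 93.92 / (6.5 × 10^-6 × 7.9 × 10^5) = 18.29 m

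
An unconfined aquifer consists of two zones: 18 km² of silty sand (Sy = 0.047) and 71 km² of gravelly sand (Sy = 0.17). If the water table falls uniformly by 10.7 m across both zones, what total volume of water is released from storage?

A₁ = 18 km² = 1.8 × 10^7 m²; A₂ = 71 km² = 7.1 × 10^7 m²
ΔV₁ = 0.047 × 1.8 × 10^7 × 10.7 = 9.052 × 10^6 m³
ΔV₂ = 0.17 × 7.1 × 10^7 × 10.7 = 1.291 × 10^8 m³
ΔV = ΔV₁ + ΔV₂ = 1.382 × 10^8 m³

ΔV ≈ 1.38 × 10^8 m³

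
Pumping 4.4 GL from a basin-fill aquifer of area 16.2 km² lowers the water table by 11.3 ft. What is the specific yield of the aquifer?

Sy ≈ 0.079

A = 16.2 km² = 1.62 × 10^7 m²
Δh = 11.3 ft = 3.444 m
ΔV = 4.4 GL = 4.4 × 10^6 m³
Sy = ΔV / (A × Δh) = 4.4 × 10^6 m³ / (1.62 × 10^7 m² × 3.444 m) = 0.07886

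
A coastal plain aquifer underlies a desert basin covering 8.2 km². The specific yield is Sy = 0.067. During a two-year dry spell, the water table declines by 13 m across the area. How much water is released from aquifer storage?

A = 8.2 km² = 8.2 × 10^6 m²
ΔV = Sy × A × Δh = 0.067 × 8.2 × 10^6 m² × 13 m = 7.142 × 10^6 m³

ΔV ≈ 7.14 × 10^6 m³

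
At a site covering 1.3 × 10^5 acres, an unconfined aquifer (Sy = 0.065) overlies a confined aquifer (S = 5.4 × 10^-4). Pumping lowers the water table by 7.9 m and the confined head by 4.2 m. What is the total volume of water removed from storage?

ΔV ≈ 2.71 × 10^8 m³

A = 1.3 × 10^5 acres = 5.261 × 10^8 m²
Unconfined: ΔV_u = Sy × A × Δh_u = 0.065 × 5.261 × 10^8 × 7.9 = 2.701 × 10^8 m³
Confined: ΔV_c = S × A × Δh_c = 5.4 × 10^-4 × 5.261 × 10^8 × 4.2 = 1.193 × 10^6 m³
Total ΔV = 2.701 × 10^8 + 1.193 × 10^6 = 2.713 × 10^8 m³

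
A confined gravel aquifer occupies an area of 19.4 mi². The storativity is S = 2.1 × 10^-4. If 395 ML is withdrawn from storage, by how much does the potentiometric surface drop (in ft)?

A = 19.4 mi² = 5.025 × 10^7 m²
ΔV = 395 ML = 3.95 × 10^5 m³
Δh = ΔV / (S × A) = 3.95 × 10^5 m³ / (2.1 × 10^-4 × 5.025 × 10^7 m²) = 37.44 m
Δh = 37.44 m = 122.8 ft

Δh ≈ 123 ft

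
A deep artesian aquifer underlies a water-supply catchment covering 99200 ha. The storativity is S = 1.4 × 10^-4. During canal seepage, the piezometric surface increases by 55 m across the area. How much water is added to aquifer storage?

ΔV ≈ 7.64 × 10^6 m³

A = 99200 ha = 9.92 × 10^8 m²
ΔV = S × A × Δh = 1.4 × 10^-4 × 9.92 × 10^8 m² × 55 m = 7.638 × 10^6 m³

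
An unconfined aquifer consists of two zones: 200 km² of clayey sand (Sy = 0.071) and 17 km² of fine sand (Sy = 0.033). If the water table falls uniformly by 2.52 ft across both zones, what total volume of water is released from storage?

ΔV ≈ 1.13 × 10^7 m³

A₁ = 200 km² = 2 × 10^8 m²; A₂ = 17 km² = 1.7 × 10^7 m²
Δh = 2.52 ft = 0.7681 m
ΔV₁ = 0.071 × 2 × 10^8 × 0.7681 = 1.091 × 10^7 m³
ΔV₂ = 0.033 × 1.7 × 10^7 × 0.7681 = 4.309 × 10^5 m³
ΔV = ΔV₁ + ΔV₂ = 1.134 × 10^7 m³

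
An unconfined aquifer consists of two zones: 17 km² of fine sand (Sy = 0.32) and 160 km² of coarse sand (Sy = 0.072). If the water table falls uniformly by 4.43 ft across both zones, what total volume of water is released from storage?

ΔV ≈ 2.29 × 10^7 m³

A₁ = 17 km² = 1.7 × 10^7 m²; A₂ = 160 km² = 1.6 × 10^8 m²
Δh = 4.43 ft = 1.35 m
ΔV₁ = 0.32 × 1.7 × 10^7 × 1.35 = 7.345 × 10^6 m³
ΔV₂ = 0.072 × 1.6 × 10^8 × 1.35 = 1.556 × 10^7 m³
ΔV = ΔV₁ + ΔV₂ = 2.29 × 10^7 m³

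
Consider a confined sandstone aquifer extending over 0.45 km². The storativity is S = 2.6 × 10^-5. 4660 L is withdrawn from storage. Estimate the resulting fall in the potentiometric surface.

A = 0.45 km² = 4.5 × 10^5 m²
ΔV = 4660 L = 4.66 m³
Δh = ΔV / (S × A) = 4.66 m³ / (2.6 × 10^-5 × 4.5 × 10^5 m²) = 0.3983 m

Δh ≈ 0.398 m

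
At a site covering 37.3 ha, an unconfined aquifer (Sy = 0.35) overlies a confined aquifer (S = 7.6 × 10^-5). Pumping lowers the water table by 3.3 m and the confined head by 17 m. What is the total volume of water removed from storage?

ΔV ≈ 4.31 × 10^5 m³

A = 37.3 ha = 3.73 × 10^5 m²
Unconfined: ΔV_u = Sy × A × Δh_u = 0.35 × 3.73 × 10^5 × 3.3 = 4.308 × 10^5 m³
Confined: ΔV_c = S × A × Δh_c = 7.6 × 10^-5 × 3.73 × 10^5 × 17 = 481.9 m³
Total ΔV = 4.308 × 10^5 + 481.9 = 4.313 × 10^5 m³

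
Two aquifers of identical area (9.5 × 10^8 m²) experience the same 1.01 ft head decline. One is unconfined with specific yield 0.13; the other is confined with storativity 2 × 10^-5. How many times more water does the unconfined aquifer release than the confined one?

Δh = 1.01 ft = 0.3078 m
Unconfined: ΔV_u = Sy × A × Δh = 0.13 × 9.5 × 10^8 × 0.3078 = 3.802 × 10^7 m³
Confined: ΔV_c = S × A × Δh = 2 × 10^-5 × 9.5 × 10^8 × 0.3078 = 5849 m³
Ratio = ΔV_u / ΔV_c = Sy / S = 0.13 / 2 × 10^-5 = 6500

ΔV_u / ΔV_c ≈ 6500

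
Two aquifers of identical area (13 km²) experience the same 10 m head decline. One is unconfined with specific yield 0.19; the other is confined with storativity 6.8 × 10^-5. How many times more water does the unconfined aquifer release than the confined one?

A = 13 km² = 1.3 × 10^7 m²
Unconfined: ΔV_u = Sy × A × Δh = 0.19 × 1.3 × 10^7 × 10 = 2.47 × 10^7 m³
Confined: ΔV_c = S × A × Δh = 6.8 × 10^-5 × 1.3 × 10^7 × 10 = 8840 m³
Ratio = ΔV_u / ΔV_c = Sy / S = 0.19 / 6.8 × 10^-5 = 2794

ΔV_u / ΔV_c ≈ 2790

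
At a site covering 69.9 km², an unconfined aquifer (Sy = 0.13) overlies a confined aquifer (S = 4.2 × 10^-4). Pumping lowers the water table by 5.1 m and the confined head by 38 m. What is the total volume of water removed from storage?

ΔV ≈ 4.75 × 10^7 m³

A = 69.9 km² = 6.99 × 10^7 m²
Unconfined: ΔV_u = Sy × A × Δh_u = 0.13 × 6.99 × 10^7 × 5.1 = 4.634 × 10^7 m³
Confined: ΔV_c = S × A × Δh_c = 4.2 × 10^-4 × 6.99 × 10^7 × 38 = 1.116 × 10^6 m³
Total ΔV = 4.634 × 10^7 + 1.116 × 10^6 = 4.746 × 10^7 m³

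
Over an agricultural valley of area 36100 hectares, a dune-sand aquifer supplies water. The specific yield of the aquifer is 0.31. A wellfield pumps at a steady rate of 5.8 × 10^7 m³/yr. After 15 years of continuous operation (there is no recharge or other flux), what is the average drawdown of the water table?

Δh ≈ 7.77 m

A = 36100 hectares = 3.61 × 10^8 m²
Q = 5.8 × 10^7 m³/yr = 1.589 × 10^5 m³/d
t = 15 years = 5475 d
ΔV = Q × t = 1.589 × 10^5 m³/d × 5475 d = 8.7 × 10^8 m³
Δh = ΔV / (Sy × A) = 8.7 × 10^8 / (0.31 × 3.61 × 10^8) = 7.774 m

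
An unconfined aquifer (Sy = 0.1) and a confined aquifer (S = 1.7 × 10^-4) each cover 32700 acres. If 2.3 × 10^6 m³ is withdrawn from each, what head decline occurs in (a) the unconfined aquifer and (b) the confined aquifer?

Δh_u ≈ 0.174 m; Δh_c ≈ 102 m

A = 32700 acres = 1.323 × 10^8 m²
Unconfined: Δh_u = ΔV/(Sy·A) = 2.3 × 10^6/(0.1 × 1.323 × 10^8) = 0.1738 m
Confined: Δh_c = ΔV/(S·A) = 2.3 × 10^6/(1.7 × 10^-4 × 1.323 × 10^8) = 102.2 m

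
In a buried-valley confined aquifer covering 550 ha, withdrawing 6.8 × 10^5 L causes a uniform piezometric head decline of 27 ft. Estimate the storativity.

S ≈ 1.5 × 10^-5

A = 550 ha = 5.5 × 10^6 m²
Δh = 27 ft = 8.23 m
ΔV = 6.8 × 10^5 L = 680 m³
S = ΔV / (A × Δh) = 680 m³ / (5.5 × 10^6 m² × 8.23 m) = 1.502 × 10^-5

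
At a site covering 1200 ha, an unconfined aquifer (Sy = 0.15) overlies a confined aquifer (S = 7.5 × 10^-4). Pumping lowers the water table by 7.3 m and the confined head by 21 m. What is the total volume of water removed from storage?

A = 1200 ha = 1.2 × 10^7 m²
Unconfined: ΔV_u = Sy × A × Δh_u = 0.15 × 1.2 × 10^7 × 7.3 = 1.314 × 10^7 m³
Confined: ΔV_c = S × A × Δh_c = 7.5 × 10^-4 × 1.2 × 10^7 × 21 = 1.89 × 10^5 m³
Total ΔV = 1.314 × 10^7 + 1.89 × 10^5 = 1.333 × 10^7 m³

ΔV ≈ 1.33 × 10^7 m³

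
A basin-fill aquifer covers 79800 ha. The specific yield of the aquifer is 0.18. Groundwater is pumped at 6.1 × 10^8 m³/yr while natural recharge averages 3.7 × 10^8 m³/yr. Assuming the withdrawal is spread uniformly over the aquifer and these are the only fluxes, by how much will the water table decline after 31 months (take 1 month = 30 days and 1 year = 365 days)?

Δh ≈ 4.26 m

A = 79800 ha = 7.98 × 10^8 m²
Net abstraction = 6.1 × 10^8 − 3.7 × 10^8 = 2.4 × 10^8 m³/yr
Q_net = 2.4 × 10^8 m³/yr = 6.575 × 10^5 m³/d
t = 31 months = 930 d
ΔV = Q × t = 6.575 × 10^5 m³/d × 930 d = 6.115 × 10^8 m³
Δh = ΔV / (Sy × A) = 6.115 × 10^8 / (0.18 × 7.98 × 10^8) = 4.257 m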